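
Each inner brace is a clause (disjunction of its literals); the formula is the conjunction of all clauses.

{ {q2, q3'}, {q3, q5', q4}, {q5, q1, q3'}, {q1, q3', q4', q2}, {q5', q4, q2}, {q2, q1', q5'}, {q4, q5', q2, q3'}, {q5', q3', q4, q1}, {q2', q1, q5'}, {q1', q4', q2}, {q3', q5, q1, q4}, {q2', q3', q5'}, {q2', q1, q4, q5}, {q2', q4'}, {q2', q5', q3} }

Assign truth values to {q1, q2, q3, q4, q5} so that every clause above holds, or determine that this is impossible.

q1 ↦ 0; q2 ↦ 0; q3 ↦ 0; q4 ↦ 1; q5 ↦ 0

Try q2 = 0.
(q3') alone gives q3 = 0.
Try q5 = 0.
Try q1 = 0.
All clauses hold; q4 can take either value.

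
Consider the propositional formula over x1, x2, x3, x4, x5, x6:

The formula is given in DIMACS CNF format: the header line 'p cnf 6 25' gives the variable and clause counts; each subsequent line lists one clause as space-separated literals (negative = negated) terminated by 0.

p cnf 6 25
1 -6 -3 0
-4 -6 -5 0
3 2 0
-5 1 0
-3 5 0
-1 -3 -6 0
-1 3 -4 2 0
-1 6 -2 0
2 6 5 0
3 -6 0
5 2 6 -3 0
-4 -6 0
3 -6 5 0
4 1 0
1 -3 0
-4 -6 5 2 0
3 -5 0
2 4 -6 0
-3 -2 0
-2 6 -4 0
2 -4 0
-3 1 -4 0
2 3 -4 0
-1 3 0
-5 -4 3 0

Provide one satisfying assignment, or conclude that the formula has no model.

Suppose x3 = True.
(x5) alone gives x5 = True.
(x1) alone gives x1 = True.
(¬x6) alone gives x6 = False.
(¬x2) alone gives x2 = False.
(¬x4) alone gives x4 = False.
This assignment satisfies each clause.

x1=True; x2=False; x3=True; x4=False; x5=True; x6=False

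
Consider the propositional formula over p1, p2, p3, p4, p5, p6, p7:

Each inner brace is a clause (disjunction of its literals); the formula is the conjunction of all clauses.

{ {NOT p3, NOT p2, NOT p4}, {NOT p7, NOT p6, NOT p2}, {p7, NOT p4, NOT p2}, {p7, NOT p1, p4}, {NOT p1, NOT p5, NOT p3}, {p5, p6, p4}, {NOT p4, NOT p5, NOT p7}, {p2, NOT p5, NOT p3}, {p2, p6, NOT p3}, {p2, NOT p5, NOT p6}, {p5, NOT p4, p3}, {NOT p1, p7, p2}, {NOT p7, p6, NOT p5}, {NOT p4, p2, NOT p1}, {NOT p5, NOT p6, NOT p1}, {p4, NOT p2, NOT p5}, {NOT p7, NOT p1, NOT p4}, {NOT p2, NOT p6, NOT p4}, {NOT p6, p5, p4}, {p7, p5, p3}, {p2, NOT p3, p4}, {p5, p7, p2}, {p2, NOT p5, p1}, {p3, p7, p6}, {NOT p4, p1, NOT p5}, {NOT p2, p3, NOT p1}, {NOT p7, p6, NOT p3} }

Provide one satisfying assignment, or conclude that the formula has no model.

Branch on p3: set p3 = true.
Branch on p2: set p2 = false.
Unit clause (NOT p5) forces p5 = false.
Unit clause (p6) forces p6 = true.
Unit clause (p4) forces p4 = true.
Unit clause (NOT p1) forces p1 = false.
Unit clause (p7) forces p7 = true.
This assignment satisfies each clause.

p1 ↦ false; p2 ↦ false; p3 ↦ true; p4 ↦ true; p5 ↦ false; p6 ↦ true; p7 ↦ true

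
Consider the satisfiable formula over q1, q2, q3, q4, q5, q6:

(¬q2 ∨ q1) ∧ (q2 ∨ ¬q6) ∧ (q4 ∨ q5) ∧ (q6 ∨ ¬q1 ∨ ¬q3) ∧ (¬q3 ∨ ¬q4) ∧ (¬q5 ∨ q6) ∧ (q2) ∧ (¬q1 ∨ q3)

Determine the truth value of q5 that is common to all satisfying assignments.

True

Suppose q5 = False.
From the singleton clause (q4), q4 = True.
From the singleton clause (¬q3), q3 = False.
From the singleton clause (q2), q2 = True.
From the singleton clause (q1), q1 = True.
That conflicts with the unit clause (¬q1).
So every satisfying assignment has q5 = True.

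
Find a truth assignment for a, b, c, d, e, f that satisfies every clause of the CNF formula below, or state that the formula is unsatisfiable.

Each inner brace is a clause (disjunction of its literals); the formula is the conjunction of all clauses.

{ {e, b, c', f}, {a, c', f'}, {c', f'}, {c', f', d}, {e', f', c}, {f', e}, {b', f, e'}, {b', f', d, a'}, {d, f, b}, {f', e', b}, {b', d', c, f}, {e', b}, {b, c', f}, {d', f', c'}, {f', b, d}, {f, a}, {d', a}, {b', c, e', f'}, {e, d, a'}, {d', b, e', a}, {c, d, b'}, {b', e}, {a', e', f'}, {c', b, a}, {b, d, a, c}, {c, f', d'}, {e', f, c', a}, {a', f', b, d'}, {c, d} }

a=1, b=0, c=0, d=1, e=0, f=0

Branch on c: set c = 0.
From the singleton clause (d), d = 1.
From the singleton clause (a), a = 1.
From the singleton clause (f'), f = 0.
From the singleton clause (b'), b = 0.
From the singleton clause (e'), e = 0.
Every clause now holds.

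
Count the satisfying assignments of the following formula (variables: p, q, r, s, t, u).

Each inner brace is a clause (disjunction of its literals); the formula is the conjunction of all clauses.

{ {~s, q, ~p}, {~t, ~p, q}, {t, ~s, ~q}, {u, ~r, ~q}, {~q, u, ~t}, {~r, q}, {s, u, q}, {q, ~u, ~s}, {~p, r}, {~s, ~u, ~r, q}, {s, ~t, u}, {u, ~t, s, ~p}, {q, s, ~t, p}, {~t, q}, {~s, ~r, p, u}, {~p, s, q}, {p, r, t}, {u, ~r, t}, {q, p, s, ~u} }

There are 2^6 = 64 truth assignments over (p, q, r, s, t, u).
Split on u. With u = 1, the clauses containing u are satisfied and ~u drops from the rest; 8 of the 2^5 = 32 assignments to the other variables satisfy what remains.
With u = 0, by the same count on the reduced clause set, 0 assignments work.
Total: 8 + 0 = 8.

8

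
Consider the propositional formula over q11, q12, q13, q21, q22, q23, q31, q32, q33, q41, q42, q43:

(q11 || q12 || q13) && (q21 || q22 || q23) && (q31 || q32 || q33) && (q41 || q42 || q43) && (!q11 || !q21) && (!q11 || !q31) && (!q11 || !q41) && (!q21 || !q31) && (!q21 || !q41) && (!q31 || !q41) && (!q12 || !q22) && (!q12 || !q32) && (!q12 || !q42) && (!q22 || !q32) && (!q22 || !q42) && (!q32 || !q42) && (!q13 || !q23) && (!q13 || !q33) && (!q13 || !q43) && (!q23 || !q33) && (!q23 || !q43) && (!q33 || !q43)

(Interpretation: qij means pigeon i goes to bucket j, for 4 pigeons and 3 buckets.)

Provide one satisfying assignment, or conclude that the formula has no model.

Try q11 = false.
Try q12 = true.
The clause (!q22) is unit, so q22 = false.
The clause (!q32) is unit, so q32 = false.
The clause (!q42) is unit, so q42 = false.
Try q21 = true.
The clause (!q31) is unit, so q31 = false.
The clause (q33) is unit, so q33 = true.
The clause (!q41) is unit, so q41 = false.
The clause (q43) is unit, so q43 = true.
But (!q43) is also a unit clause — contradiction.
Backtrack on q21: now try q21 = false.
The clause (q23) is unit, so q23 = true.
The clause (!q13) is unit, so q13 = false.
The clause (!q33) is unit, so q33 = false.
The clause (q31) is unit, so q31 = true.
The clause (!q41) is unit, so q41 = false.
The clause (q43) is unit, so q43 = true.
But (!q43) is also a unit clause — contradiction.
Both values of q21 lead to a conflict.
Backtrack on q12: now try q12 = false.
The clause (q13) is unit, so q13 = true.
The clause (!q23) is unit, so q23 = false.
The clause (!q33) is unit, so q33 = false.
The clause (!q43) is unit, so q43 = false.
Try q21 = true.
The clause (!q31) is unit, so q31 = false.
The clause (q32) is unit, so q32 = true.
The clause (!q41) is unit, so q41 = false.
The clause (q42) is unit, so q42 = true.
But (!q42) is also a unit clause — contradiction.
Backtrack on q21: now try q21 = false.
The clause (q22) is unit, so q22 = true.
The clause (!q32) is unit, so q32 = false.
The clause (q31) is unit, so q31 = true.
The clause (!q41) is unit, so q41 = false.
The clause (q42) is unit, so q42 = true.
But (!q42) is also a unit clause — contradiction.
Both values of q21 lead to a conflict.
Both values of q12 lead to a conflict.
Backtrack on q11: now try q11 = true.
The clause (!q21) is unit, so q21 = false.
The clause (!q31) is unit, so q31 = false.
The clause (!q41) is unit, so q41 = false.
Try q22 = true.
The clause (!q12) is unit, so q12 = false.
The clause (!q32) is unit, so q32 = false.
The clause (q33) is unit, so q33 = true.
The clause (!q42) is unit, so q42 = false.
The clause (q43) is unit, so q43 = true.
But (!q43) is also a unit clause — contradiction.
Backtrack on q22: now try q22 = false.
The clause (q23) is unit, so q23 = true.
The clause (!q13) is unit, so q13 = false.
The clause (!q33) is unit, so q33 = false.
The clause (q32) is unit, so q32 = true.
The clause (!q12) is unit, so q12 = false.
The clause (!q42) is unit, so q42 = false.
The clause (q43) is unit, so q43 = true.
But (!q43) is also a unit clause — contradiction.
Both values of q22 lead to a conflict.
Both values of q11 lead to a conflict.

UNSATISFIABLE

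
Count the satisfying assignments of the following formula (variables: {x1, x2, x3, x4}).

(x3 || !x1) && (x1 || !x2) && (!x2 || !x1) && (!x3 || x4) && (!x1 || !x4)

3

There are 2^4 = 16 truth assignments over (x1, x2, x3, x4).
Check each against the 5 clauses (columns in the order x1, x2, x3, x4):
  F F F F  ✓ satisfies all
  F F F T  ✓ satisfies all
  F F T F  ✗ fails (!x3 || x4)
  F F T T  ✓ satisfies all
  F T F F  ✗ fails (x1 || !x2)
  F T F T  ✗ fails (x1 || !x2)
  F T T F  ✗ fails (x1 || !x2)
  F T T T  ✗ fails (x1 || !x2)
  T F F F  ✗ fails (x3 || !x1)
  T F F T  ✗ fails (x3 || !x1)
  T F T F  ✗ fails (!x3 || x4)
  T F T T  ✗ fails (!x1 || !x4)
  T T F F  ✗ fails (x3 || !x1)
  T T F T  ✗ fails (x3 || !x1)
  T T T F  ✗ fails (!x2 || !x1)
  T T T T  ✗ fails (!x2 || !x1)
3 of the 16 rows are models.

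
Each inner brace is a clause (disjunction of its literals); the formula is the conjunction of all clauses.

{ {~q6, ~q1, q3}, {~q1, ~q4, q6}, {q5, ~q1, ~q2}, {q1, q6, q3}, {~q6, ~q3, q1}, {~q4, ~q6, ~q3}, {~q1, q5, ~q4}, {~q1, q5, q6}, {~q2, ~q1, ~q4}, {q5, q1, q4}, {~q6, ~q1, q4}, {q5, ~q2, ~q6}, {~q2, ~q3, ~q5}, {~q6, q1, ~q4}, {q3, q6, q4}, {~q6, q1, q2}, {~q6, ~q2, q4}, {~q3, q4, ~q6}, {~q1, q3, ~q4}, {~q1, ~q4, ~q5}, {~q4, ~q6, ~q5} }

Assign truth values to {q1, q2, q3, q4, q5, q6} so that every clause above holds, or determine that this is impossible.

Try q6 = 0.
Try q1 = 1.
Unit clause (~q4) forces q4 = 0.
Unit clause (q5) forces q5 = 1.
Unit clause (q3) forces q3 = 1.
Unit clause (~q2) forces q2 = 0.
All clauses are satisfied.

q1=1; q2=0; q3=1; q4=0; q5=1; q6=0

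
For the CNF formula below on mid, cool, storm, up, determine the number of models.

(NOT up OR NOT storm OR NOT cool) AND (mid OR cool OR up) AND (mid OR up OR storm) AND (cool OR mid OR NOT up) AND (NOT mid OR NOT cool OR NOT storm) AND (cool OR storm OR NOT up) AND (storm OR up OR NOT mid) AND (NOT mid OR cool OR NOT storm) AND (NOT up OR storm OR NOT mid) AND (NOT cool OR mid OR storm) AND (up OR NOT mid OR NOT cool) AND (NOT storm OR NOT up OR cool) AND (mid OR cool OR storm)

There are 2^4 = 16 truth assignments over (mid, cool, storm, up).
Split on up. With up = true, the clauses containing up are satisfied and NOT up drops from the rest; 0 of the 2^3 = 8 assignments to the other variables satisfy what remains.
With up = false, by the same count on the reduced clause set, 1 assignment works.
(One model: mid=F, cool=T, storm=T, up=F.)
Total: 0 + 1 = 1.

1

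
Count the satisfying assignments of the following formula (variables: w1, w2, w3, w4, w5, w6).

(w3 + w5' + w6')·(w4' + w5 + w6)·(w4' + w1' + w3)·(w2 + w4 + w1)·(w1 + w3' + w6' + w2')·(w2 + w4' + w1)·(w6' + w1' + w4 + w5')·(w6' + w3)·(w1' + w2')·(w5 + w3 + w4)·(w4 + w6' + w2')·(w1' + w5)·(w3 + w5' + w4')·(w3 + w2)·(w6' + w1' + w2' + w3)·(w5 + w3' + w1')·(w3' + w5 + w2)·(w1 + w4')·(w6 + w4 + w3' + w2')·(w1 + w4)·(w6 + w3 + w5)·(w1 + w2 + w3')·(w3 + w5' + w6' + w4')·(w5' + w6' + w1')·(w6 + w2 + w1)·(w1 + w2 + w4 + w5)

2

There are 2^6 = 64 truth assignments over (w1, w2, w3, w4, w5, w6).
Split on w3. With w3 = 1, the clauses containing w3 are satisfied and w3' drops from the rest; 2 of the 2^5 = 32 assignments to the other variables satisfy what remains.
With w3 = 0, by the same count on the reduced clause set, 0 assignments work.
(One model: w1=T, w2=F, w3=T, w4=F, w5=T, w6=F.)
Total: 2 + 0 = 2.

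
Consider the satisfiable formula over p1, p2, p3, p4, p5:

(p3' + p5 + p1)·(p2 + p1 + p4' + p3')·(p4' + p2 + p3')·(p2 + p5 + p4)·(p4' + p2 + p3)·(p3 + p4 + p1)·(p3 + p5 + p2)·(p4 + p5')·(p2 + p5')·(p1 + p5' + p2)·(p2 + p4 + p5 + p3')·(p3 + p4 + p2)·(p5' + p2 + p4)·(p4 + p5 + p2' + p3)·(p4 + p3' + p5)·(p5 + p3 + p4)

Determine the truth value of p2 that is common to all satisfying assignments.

True

Suppose p2 = 0.
Unit clause (p5') forces p5 = 0.
Unit clause (p4) forces p4 = 1.
Unit clause (p3') forces p3 = 0.
That conflicts with the unit clause (p3).
So every satisfying assignment has p2 = True.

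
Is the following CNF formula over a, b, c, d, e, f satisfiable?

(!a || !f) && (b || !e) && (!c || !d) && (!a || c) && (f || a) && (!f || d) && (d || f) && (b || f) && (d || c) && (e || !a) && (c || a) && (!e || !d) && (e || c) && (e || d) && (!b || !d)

Branch on a: set a = false.
The clause (f) is unit, so f = true.
The clause (d) is unit, so d = true.
The clause (!c) is unit, so c = false.
Now (c) is unsatisfied and unit — conflict.
Undo a and try a = true.
The clause (!f) is unit, so f = false.
The clause (c) is unit, so c = true.
The clause (!d) is unit, so d = false.
Now (d) is unsatisfied and unit — conflict.
Either choice for a ends in contradiction.
No assignment satisfies every clause.

Unsatisfiable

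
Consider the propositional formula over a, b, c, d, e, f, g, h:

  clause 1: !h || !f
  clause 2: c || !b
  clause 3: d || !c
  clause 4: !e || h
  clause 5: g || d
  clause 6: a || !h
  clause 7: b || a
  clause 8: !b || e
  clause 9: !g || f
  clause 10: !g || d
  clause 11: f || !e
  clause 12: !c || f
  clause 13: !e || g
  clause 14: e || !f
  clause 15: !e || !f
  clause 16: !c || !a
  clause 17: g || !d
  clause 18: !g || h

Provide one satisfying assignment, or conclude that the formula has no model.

Branch on h: set h = false.
Unit clause (!e) forces e = false.
Unit clause (!b) forces b = false.
Unit clause (a) forces a = true.
Unit clause (!f) forces f = false.
Unit clause (!g) forces g = false.
Unit clause (d) forces d = true.
But (!d) is also a unit clause — contradiction.
So h must be the other value — set h = true.
Unit clause (!f) forces f = false.
Unit clause (a) forces a = true.
Unit clause (!g) forces g = false.
Unit clause (d) forces d = true.
But (!d) is also a unit clause — contradiction.
Neither h = true nor h = false works.

UNSATISFIABLE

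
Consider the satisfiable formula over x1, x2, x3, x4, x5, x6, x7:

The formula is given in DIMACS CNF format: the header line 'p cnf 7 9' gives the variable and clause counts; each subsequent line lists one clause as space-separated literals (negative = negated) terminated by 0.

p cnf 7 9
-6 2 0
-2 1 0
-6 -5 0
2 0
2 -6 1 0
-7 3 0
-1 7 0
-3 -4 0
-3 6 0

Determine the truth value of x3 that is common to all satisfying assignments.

Suppose x3 = False.
Unit clause (x2) forces x2 = True.
Unit clause (x1) forces x1 = True.
Unit clause (¬x7) forces x7 = False.
Now (x7) is unsatisfied and unit — conflict.
So every satisfying assignment has x3 = True.

True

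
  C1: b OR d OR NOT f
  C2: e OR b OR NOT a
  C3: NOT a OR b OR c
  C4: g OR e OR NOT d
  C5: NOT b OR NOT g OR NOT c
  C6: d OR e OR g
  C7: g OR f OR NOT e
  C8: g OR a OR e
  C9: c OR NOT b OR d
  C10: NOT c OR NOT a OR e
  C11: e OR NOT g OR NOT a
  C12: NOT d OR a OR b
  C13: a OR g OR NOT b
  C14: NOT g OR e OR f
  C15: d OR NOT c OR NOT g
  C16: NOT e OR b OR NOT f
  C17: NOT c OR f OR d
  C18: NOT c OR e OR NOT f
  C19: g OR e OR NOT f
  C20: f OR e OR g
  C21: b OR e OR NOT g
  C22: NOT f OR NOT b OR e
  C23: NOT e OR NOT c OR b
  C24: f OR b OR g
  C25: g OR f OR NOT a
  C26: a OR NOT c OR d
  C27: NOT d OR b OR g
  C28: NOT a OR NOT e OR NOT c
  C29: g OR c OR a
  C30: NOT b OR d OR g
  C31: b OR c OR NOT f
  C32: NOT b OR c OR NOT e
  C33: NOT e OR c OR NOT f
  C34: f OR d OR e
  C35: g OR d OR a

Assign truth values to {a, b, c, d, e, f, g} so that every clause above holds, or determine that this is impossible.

a=false,  b=false,  c=false,  d=false,  e=true,  f=false,  g=true

Branch on b: set b = false.
Branch on d: set d = false.
The clause (NOT f) is unit, so f = false.
The clause (NOT c) is unit, so c = false.
The clause (NOT a) is unit, so a = false.
The clause (g) is unit, so g = true.
The clause (e) is unit, so e = true.
All clauses are satisfied.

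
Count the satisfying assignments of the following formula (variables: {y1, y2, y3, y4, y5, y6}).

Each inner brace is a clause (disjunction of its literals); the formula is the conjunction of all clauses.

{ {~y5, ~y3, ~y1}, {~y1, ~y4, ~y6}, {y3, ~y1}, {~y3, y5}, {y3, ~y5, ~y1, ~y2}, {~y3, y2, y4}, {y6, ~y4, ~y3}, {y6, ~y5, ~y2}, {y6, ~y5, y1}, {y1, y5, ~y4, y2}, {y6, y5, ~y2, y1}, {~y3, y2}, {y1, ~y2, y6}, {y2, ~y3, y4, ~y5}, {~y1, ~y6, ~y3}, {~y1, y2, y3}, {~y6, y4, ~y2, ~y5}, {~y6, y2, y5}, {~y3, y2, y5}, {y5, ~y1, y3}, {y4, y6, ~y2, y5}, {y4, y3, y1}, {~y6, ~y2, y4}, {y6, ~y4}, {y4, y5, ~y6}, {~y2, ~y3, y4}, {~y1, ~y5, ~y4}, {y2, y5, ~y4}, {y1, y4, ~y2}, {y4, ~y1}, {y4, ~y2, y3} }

There are 2^6 = 64 truth assignments over (y1, y2, y3, y4, y5, y6).
Split on y6. With y6 = 1, the clauses containing y6 are satisfied and ~y6 drops from the rest; 4 of the 2^5 = 32 assignments to the other variables satisfy what remains.
With y6 = 0, by the same count on the reduced clause set, 0 assignments work.
(One model: y1=F, y2=F, y3=F, y4=T, y5=T, y6=T.)
Total: 4 + 0 = 4.

4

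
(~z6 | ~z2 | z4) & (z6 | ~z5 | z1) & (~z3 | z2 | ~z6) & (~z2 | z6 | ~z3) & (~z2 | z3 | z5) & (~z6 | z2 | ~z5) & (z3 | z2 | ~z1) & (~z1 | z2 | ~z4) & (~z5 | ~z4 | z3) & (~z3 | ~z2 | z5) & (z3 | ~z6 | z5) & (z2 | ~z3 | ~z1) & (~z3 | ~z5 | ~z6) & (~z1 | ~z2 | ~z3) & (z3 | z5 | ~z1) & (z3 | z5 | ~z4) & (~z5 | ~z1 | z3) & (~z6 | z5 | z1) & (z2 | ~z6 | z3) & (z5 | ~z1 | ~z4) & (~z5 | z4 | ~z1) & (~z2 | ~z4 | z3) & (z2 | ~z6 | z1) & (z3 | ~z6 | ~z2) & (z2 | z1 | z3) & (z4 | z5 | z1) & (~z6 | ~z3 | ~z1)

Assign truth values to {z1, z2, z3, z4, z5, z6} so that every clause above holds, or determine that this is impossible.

z1=0, z2=0, z3=1, z4=1, z5=0, z6=0

Case z6 = 0:
Case z5 = 0:
Case z2 = 0:
Case z3 = 1:
(~z1) alone gives z1 = 0.
(z4) alone gives z4 = 1.
Every clause now holds.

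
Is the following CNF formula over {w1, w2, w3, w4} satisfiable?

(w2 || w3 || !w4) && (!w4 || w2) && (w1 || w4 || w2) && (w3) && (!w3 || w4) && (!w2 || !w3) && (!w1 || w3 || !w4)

No

Unit clause (w3) forces w3 = true.
Unit clause (w4) forces w4 = true.
Unit clause (w2) forces w2 = true.
Now (!w2) is unsatisfied and unit — conflict.
No assignment satisfies every clause.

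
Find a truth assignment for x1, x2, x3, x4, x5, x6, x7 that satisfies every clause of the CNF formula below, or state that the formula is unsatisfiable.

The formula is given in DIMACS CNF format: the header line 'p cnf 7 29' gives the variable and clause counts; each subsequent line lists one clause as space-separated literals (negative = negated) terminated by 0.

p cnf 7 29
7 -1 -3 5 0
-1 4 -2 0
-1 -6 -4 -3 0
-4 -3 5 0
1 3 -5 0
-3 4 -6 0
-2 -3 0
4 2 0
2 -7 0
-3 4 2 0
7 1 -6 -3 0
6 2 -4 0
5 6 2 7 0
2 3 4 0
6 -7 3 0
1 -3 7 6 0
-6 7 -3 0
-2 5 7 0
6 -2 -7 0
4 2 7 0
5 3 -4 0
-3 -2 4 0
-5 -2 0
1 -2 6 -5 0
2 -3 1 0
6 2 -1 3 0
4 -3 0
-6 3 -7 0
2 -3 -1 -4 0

x1: True; x2: False; x3: False; x4: True; x5: True; x6: True; x7: False

Try x2 = False.
From the singleton clause (x4), x4 = True.
From the singleton clause (¬x7), x7 = False.
From the singleton clause (x6), x6 = True.
From the singleton clause (¬x3), x3 = False.
From the singleton clause (x5), x5 = True.
From the singleton clause (x1), x1 = True.
Every clause now holds.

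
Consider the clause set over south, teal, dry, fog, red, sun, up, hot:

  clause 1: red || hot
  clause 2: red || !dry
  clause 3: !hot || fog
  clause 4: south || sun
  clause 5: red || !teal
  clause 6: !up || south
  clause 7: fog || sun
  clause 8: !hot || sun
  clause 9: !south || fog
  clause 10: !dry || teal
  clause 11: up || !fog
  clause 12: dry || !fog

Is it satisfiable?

Satisfiable

Case red = true:
Case hot = false:
Case south = false:
The clause (sun) is unit, so sun = true.
The clause (!up) is unit, so up = false.
The clause (!fog) is unit, so fog = false.
Case dry = false:
Every clause is now satisfied; teal is unconstrained.
A satisfying assignment: south: false,  teal: false,  dry: false,  fog: false,  red: true,  sun: true,  up: false,  hot: false.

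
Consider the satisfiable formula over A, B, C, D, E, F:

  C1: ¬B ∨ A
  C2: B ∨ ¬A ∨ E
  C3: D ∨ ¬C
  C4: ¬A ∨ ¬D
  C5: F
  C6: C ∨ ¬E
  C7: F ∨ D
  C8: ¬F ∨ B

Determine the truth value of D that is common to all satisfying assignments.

False

Suppose D = True.
From the singleton clause (¬A), A = False.
From the singleton clause (¬B), B = False.
From the singleton clause (F), F = True.
Now (¬F) is unsatisfied and unit — conflict.
So every satisfying assignment has D = False.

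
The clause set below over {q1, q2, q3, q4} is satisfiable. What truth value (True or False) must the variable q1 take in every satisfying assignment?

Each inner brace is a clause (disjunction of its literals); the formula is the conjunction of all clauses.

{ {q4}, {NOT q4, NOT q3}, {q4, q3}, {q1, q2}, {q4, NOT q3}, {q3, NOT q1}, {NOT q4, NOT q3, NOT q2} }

Suppose q1 = true.
Unit clause (q4) forces q4 = true.
Unit clause (NOT q3) forces q3 = false.
Now (q3) is unsatisfied and unit — conflict.
So every satisfying assignment has q1 = False.

False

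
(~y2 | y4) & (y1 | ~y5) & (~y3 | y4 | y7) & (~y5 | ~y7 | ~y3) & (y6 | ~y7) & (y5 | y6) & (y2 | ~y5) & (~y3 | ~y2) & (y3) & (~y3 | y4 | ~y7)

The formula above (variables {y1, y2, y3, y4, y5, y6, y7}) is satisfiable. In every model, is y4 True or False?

True

Suppose y4 = 0.
From the singleton clause (~y2), y2 = 0.
From the singleton clause (~y5), y5 = 0.
From the singleton clause (y6), y6 = 1.
From the singleton clause (y3), y3 = 1.
From the singleton clause (y7), y7 = 1.
Now (~y7) is unsatisfied and unit — conflict.
So every satisfying assignment has y4 = True.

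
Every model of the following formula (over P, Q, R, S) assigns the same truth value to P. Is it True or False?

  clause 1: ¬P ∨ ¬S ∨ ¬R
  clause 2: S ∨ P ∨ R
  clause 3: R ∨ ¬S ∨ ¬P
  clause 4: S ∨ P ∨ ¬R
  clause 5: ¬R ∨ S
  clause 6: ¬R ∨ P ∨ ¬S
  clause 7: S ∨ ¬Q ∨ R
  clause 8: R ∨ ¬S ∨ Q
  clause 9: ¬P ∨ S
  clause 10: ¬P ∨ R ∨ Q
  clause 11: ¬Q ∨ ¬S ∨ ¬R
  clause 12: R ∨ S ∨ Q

Suppose P = True.
(S) alone gives S = True.
(¬R) alone gives R = False.
Now (R) is unsatisfied and unit — conflict.
So every satisfying assignment has P = False.

False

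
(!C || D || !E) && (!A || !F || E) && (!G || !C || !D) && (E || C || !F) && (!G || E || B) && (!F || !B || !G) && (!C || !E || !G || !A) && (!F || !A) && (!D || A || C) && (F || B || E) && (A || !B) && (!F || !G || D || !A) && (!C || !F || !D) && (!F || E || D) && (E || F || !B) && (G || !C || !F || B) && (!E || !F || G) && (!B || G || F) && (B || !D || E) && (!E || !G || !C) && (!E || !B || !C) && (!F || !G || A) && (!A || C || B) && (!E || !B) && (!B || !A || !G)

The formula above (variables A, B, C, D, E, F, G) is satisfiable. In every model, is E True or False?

Suppose E = false.
Case A = false:
Unit clause (!B) forces B = false.
Unit clause (!G) forces G = false.
Unit clause (F) forces F = true.
Unit clause (C) forces C = true.
That conflicts with the unit clause (!C).
So A must be the other value — set A = true.
Unit clause (!F) forces F = false.
Unit clause (B) forces B = true.
That conflicts with the unit clause (!B).
Either choice for A ends in contradiction.
So every satisfying assignment has E = True.

True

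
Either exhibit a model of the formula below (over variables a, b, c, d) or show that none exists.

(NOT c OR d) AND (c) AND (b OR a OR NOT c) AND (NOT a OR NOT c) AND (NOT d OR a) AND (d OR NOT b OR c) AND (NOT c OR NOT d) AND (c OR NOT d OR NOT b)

UNSATISFIABLE

From the singleton clause (c), c = true.
From the singleton clause (d), d = true.
That conflicts with the unit clause (NOT d).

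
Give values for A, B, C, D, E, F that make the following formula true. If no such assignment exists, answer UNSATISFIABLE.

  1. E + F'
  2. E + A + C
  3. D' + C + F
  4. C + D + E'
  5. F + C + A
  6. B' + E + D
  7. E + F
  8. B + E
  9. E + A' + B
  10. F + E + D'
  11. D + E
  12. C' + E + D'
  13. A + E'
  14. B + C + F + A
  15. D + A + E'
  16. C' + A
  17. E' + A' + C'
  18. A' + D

Branch on E: set E = 1.
(A) alone gives A = 1.
(C') alone gives C = 0.
(D) alone gives D = 1.
(F) alone gives F = 1.
All clauses hold; B can take either value.

A: 1, B: 1, C: 0, D: 1, E: 1, F: 1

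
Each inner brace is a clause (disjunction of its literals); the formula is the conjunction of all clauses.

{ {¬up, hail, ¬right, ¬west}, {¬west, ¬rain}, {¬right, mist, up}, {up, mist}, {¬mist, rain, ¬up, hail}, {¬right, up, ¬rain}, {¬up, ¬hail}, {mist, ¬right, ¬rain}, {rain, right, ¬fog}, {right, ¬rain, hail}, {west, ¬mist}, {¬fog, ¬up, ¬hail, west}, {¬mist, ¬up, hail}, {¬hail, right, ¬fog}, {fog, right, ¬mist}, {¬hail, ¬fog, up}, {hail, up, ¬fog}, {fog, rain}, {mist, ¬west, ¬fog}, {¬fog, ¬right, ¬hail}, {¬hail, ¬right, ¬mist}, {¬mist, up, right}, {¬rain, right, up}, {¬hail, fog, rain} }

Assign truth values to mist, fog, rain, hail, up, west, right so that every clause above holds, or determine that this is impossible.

Case west = False:
(¬mist) alone gives mist = False.
(up) alone gives up = True.
(¬hail) alone gives hail = False.
Case right = True:
(¬rain) alone gives rain = False.
(fog) alone gives fog = True.
Every clause now holds.

mist: False,  fog: True,  rain: False,  hail: False,  up: True,  west: False,  right: True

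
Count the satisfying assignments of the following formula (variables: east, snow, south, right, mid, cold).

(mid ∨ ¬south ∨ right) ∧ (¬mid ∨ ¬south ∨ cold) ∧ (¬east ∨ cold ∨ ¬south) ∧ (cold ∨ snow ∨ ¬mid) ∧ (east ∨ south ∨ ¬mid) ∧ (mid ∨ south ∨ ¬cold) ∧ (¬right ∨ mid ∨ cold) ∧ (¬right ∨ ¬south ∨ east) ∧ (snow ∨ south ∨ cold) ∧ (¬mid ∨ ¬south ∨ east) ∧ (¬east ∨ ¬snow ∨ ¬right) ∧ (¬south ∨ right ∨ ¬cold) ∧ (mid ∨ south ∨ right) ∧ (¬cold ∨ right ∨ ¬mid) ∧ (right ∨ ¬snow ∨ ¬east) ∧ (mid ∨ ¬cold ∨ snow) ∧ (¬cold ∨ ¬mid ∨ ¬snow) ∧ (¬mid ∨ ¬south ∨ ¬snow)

There are 2^6 = 64 truth assignments over (east, snow, south, right, mid, cold).
Split on snow. With snow = True, the clauses containing snow are satisfied and ¬snow drops from the rest; 0 of the 2^5 = 32 assignments to the other variables satisfy what remains.
With snow = False, by the same count on the reduced clause set, 2 assignments work.
(One model: east=T, snow=F, south=F, right=T, mid=T, cold=T.)
Total: 0 + 2 = 2.

2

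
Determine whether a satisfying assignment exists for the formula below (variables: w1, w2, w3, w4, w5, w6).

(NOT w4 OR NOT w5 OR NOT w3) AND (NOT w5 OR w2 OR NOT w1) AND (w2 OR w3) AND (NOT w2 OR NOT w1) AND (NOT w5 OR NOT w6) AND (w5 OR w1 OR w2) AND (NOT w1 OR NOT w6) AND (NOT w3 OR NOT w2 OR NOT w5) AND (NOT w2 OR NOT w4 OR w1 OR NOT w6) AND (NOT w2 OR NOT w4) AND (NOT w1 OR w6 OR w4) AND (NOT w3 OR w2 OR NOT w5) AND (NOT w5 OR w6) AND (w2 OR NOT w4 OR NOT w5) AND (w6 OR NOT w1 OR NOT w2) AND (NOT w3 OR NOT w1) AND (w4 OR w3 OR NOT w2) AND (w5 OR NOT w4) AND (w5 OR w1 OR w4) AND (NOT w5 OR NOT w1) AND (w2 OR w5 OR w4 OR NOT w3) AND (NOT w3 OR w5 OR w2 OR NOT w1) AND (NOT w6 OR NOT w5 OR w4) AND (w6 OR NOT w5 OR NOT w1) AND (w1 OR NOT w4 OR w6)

Branch on w2: set w2 = true.
Unit clause (NOT w1) forces w1 = false.
Unit clause (NOT w4) forces w4 = false.
Unit clause (w3) forces w3 = true.
Unit clause (NOT w5) forces w5 = false.
Now (w5) is unsatisfied and unit — conflict.
Undo w2 and try w2 = false.
Unit clause (w3) forces w3 = true.
Unit clause (NOT w5) forces w5 = false.
Unit clause (w1) forces w1 = true.
Now (NOT w1) is unsatisfied and unit — conflict.
Either choice for w2 ends in contradiction.
No assignment satisfies every clause.

No, unsatisfiable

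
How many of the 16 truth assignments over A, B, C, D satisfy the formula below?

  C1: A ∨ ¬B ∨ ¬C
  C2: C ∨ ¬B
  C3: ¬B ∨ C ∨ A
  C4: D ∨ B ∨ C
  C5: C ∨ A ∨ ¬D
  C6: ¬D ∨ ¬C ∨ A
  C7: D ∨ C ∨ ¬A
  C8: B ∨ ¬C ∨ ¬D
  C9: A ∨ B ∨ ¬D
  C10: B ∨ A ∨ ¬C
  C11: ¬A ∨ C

3

There are 2^4 = 16 truth assignments over (A, B, C, D).
Split on B. With B = True, the clauses containing B are satisfied and ¬B drops from the rest; 2 of the 2^3 = 8 assignments to the other variables satisfy what remains.
With B = False, by the same count on the reduced clause set, 1 assignment works.
Total: 2 + 1 = 3.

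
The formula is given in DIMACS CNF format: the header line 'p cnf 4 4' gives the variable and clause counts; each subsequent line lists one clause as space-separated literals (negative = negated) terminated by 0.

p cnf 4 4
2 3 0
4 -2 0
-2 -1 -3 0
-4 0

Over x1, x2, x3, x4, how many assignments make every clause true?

There are 2^4 = 16 truth assignments over (x1, x2, x3, x4).
Check each against the 4 clauses (columns in the order x1, x2, x3, x4):
  F F F F  ✗ fails (x2 ∨ x3)
  F F F T  ✗ fails (x2 ∨ x3)
  F F T F  ✓ satisfies all
  F F T T  ✗ fails (¬x4)
  F T F F  ✗ fails (x4 ∨ ¬x2)
  F T F T  ✗ fails (¬x4)
  F T T F  ✗ fails (x4 ∨ ¬x2)
  F T T T  ✗ fails (¬x4)
  T F F F  ✗ fails (x2 ∨ x3)
  T F F T  ✗ fails (x2 ∨ x3)
  T F T F  ✓ satisfies all
  T F T T  ✗ fails (¬x4)
  T T F F  ✗ fails (x4 ∨ ¬x2)
  T T F T  ✗ fails (¬x4)
  T T T F  ✗ fails (x4 ∨ ¬x2)
  T T T T  ✗ fails (¬x2 ∨ ¬x1 ∨ ¬x3)
2 of the 16 rows are models.

2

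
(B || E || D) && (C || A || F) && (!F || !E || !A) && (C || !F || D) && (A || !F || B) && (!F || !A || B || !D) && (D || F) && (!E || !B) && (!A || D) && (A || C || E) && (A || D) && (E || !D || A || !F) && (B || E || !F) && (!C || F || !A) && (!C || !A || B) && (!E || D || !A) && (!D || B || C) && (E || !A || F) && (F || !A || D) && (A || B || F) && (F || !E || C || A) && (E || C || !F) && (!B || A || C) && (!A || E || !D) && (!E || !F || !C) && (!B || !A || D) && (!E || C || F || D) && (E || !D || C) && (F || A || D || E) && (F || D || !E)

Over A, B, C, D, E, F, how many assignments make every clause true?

1

There are 2^6 = 64 truth assignments over (A, B, C, D, E, F).
Split on D. With D = true, the clauses containing D are satisfied and !D drops from the rest; 1 of the 2^5 = 32 assignments to the other variables satisfy what remains.
With D = false, by the same count on the reduced clause set, 0 assignments work.
Total: 1 + 0 = 1.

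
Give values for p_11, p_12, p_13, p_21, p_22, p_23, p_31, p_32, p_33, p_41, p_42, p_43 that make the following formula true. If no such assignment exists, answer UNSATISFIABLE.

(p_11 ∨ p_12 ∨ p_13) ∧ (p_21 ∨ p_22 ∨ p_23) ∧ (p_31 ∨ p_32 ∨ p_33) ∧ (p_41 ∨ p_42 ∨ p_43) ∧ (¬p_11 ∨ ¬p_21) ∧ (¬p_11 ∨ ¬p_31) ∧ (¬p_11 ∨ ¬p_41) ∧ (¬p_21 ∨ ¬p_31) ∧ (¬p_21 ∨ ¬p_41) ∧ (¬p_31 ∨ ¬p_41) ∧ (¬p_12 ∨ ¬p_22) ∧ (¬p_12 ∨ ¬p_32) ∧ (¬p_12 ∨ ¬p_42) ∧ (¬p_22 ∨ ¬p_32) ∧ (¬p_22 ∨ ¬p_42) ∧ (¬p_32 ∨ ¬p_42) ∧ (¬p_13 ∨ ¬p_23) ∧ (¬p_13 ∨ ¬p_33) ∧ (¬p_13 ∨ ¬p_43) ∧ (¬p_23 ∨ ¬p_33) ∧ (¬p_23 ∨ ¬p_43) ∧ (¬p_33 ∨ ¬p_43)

UNSATISFIABLE

Branch on p_11: set p_11 = False.
Branch on p_12: set p_12 = True.
From the singleton clause (¬p_22), p_22 = False.
From the singleton clause (¬p_32), p_32 = False.
From the singleton clause (¬p_42), p_42 = False.
Branch on p_21: set p_21 = True.
From the singleton clause (¬p_31), p_31 = False.
From the singleton clause (p_33), p_33 = True.
From the singleton clause (¬p_41), p_41 = False.
From the singleton clause (p_43), p_43 = True.
That conflicts with the unit clause (¬p_43).
So p_21 must be the other value — set p_21 = False.
From the singleton clause (p_23), p_23 = True.
From the singleton clause (¬p_13), p_13 = False.
From the singleton clause (¬p_33), p_33 = False.
From the singleton clause (p_31), p_31 = True.
From the singleton clause (¬p_41), p_41 = False.
From the singleton clause (p_43), p_43 = True.
That conflicts with the unit clause (¬p_43).
Either choice for p_21 ends in contradiction.
So p_12 must be the other value — set p_12 = False.
From the singleton clause (p_13), p_13 = True.
From the singleton clause (¬p_23), p_23 = False.
From the singleton clause (¬p_33), p_33 = False.
From the singleton clause (¬p_43), p_43 = False.
Branch on p_21: set p_21 = True.
From the singleton clause (¬p_31), p_31 = False.
From the singleton clause (p_32), p_32 = True.
From the singleton clause (¬p_41), p_41 = False.
From the singleton clause (p_42), p_42 = True.
That conflicts with the unit clause (¬p_42).
So p_21 must be the other value — set p_21 = False.
From the singleton clause (p_22), p_22 = True.
From the singleton clause (¬p_32), p_32 = False.
From the singleton clause (p_31), p_31 = True.
From the singleton clause (¬p_41), p_41 = False.
From the singleton clause (p_42), p_42 = True.
That conflicts with the unit clause (¬p_42).
Either choice for p_21 ends in contradiction.
Either choice for p_12 ends in contradiction.
So p_11 must be the other value — set p_11 = True.
From the singleton clause (¬p_21), p_21 = False.
From the singleton clause (¬p_31), p_31 = False.
From the singleton clause (¬p_41), p_41 = False.
Branch on p_22: set p_22 = True.
From the singleton clause (¬p_12), p_12 = False.
From the singleton clause (¬p_32), p_32 = False.
From the singleton clause (p_33), p_33 = True.
From the singleton clause (¬p_42), p_42 = False.
From the singleton clause (p_43), p_43 = True.
That conflicts with the unit clause (¬p_43).
So p_22 must be the other value — set p_22 = False.
From the singleton clause (p_23), p_23 = True.
From the singleton clause (¬p_13), p_13 = False.
From the singleton clause (¬p_33), p_33 = False.
From the singleton clause (p_32), p_32 = True.
From the singleton clause (¬p_12), p_12 = False.
From the singleton clause (¬p_42), p_42 = False.
From the singleton clause (p_43), p_43 = True.
That conflicts with the unit clause (¬p_43).
Either choice for p_22 ends in contradiction.
Either choice for p_11 ends in contradiction.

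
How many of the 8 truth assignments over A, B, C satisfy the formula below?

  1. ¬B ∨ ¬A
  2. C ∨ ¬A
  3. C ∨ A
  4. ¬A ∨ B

There are 2^3 = 8 truth assignments over (A, B, C).
Check each against the 4 clauses (columns in the order A, B, C):
  F F F  ✗ fails (C ∨ A)
  F F T  ✓ satisfies all
  F T F  ✗ fails (C ∨ A)
  F T T  ✓ satisfies all
  T F F  ✗ fails (C ∨ ¬A)
  T F T  ✗ fails (¬A ∨ B)
  T T F  ✗ fails (¬B ∨ ¬A)
  T T T  ✗ fails (¬B ∨ ¬A)
2 of the 8 rows are models.

2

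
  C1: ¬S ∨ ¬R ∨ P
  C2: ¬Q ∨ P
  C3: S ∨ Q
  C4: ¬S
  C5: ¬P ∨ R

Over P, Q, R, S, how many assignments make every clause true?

There are 2^4 = 16 truth assignments over (P, Q, R, S).
Split on P. With P = True, the clauses containing P are satisfied and ¬P drops from the rest; 1 of the 2^3 = 8 assignments to the other variables satisfy what remains.
With P = False, by the same count on the reduced clause set, 0 assignments work.
Total: 1 + 0 = 1.

1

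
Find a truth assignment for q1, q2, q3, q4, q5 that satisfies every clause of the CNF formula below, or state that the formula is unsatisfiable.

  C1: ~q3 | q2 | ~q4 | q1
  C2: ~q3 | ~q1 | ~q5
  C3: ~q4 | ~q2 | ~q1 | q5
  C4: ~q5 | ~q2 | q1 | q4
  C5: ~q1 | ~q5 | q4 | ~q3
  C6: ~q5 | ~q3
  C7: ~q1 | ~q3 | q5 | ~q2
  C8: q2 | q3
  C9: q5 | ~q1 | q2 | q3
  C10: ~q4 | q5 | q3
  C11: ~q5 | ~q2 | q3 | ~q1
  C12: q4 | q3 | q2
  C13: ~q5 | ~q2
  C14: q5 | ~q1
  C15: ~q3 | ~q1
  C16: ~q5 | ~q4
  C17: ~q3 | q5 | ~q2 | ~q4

Branch on q5: set q5 = 0.
Unit clause (~q1) forces q1 = 0.
Branch on q2: set q2 = 1.
Branch on q4: set q4 = 0.
Every clause is now satisfied; q3 is unconstrained.

q1 ↦ 0; q2 ↦ 1; q3 ↦ 0; q4 ↦ 0; q5 ↦ 0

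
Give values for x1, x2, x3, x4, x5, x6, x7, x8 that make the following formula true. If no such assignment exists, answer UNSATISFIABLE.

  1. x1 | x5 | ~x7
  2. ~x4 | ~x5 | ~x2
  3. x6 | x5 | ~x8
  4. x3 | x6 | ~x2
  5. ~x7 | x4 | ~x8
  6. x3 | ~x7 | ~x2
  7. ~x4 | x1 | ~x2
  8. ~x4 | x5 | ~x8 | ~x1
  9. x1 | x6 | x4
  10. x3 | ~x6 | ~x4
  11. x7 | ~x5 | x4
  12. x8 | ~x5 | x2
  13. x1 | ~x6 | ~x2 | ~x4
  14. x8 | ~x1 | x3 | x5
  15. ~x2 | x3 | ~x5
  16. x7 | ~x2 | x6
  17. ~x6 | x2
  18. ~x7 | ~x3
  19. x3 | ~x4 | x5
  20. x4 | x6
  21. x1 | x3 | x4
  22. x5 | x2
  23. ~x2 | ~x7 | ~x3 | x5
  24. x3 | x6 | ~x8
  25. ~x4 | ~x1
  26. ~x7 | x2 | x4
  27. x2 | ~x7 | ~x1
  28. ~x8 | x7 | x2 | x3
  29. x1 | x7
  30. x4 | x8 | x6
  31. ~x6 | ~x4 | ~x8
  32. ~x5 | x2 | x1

x1: 1, x2: 1, x3: 1, x4: 0, x5: 0, x6: 1, x7: 0, x8: 0

Try x6 = 1.
Unit clause (x2) forces x2 = 1.
Try x4 = 0.
Try x7 = 0.
Unit clause (~x5) forces x5 = 0.
Unit clause (x1) forces x1 = 1.
Try x8 = 0.
Unit clause (x3) forces x3 = 1.
This assignment satisfies each clause.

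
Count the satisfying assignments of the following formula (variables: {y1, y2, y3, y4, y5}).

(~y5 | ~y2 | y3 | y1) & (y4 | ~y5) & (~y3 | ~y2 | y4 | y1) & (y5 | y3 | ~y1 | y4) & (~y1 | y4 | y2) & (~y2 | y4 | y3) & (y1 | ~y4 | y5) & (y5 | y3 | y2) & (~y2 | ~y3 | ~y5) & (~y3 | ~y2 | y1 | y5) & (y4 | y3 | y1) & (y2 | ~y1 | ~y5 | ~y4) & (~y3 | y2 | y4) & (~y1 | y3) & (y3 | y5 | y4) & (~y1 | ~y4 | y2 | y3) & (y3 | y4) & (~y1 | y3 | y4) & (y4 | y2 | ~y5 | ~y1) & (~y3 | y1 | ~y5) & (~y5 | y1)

3

There are 2^5 = 32 truth assignments over (y1, y2, y3, y4, y5).
Split on y3. With y3 = 1, the clauses containing y3 are satisfied and ~y3 drops from the rest; 3 of the 2^4 = 16 assignments to the other variables satisfy what remains.
With y3 = 0, by the same count on the reduced clause set, 0 assignments work.
(One model: y1=T, y2=F, y3=T, y4=T, y5=F.)
Total: 3 + 0 = 3.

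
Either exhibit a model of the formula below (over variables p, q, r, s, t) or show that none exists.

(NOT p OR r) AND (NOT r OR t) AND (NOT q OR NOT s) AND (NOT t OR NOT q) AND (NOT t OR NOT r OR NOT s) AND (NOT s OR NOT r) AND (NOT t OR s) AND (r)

UNSATISFIABLE

Unit clause (r) forces r = true.
Unit clause (t) forces t = true.
Unit clause (NOT q) forces q = false.
Unit clause (NOT s) forces s = false.
Now (s) is unsatisfied and unit — conflict.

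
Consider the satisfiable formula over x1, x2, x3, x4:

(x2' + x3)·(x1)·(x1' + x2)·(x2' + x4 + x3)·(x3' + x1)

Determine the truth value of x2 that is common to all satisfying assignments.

True

Suppose x2 = 0.
Unit clause (x1) forces x1 = 1.
Now (x1') is unsatisfied and unit — conflict.
So every satisfying assignment has x2 = True.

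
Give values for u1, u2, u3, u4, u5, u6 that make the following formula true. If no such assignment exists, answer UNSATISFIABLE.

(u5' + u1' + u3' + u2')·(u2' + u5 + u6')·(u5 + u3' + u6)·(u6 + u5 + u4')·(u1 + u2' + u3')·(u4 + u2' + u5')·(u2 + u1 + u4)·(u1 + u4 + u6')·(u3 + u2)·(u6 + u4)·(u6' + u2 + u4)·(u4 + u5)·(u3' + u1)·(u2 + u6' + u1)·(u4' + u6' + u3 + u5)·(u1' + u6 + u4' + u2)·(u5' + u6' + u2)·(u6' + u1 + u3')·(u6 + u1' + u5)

Case u3 = 0:
The clause (u2) is unit, so u2 = 1.
Case u5 = 1:
The clause (u4) is unit, so u4 = 1.
No clause remains; u1, u6 are free.

u1=0; u2=1; u3=0; u4=1; u5=1; u6=0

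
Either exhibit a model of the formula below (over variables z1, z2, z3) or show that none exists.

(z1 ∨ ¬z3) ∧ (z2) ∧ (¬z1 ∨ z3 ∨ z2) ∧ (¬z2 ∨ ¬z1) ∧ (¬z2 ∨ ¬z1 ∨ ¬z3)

Unit clause (z2) forces z2 = True.
Unit clause (¬z1) forces z1 = False.
Unit clause (¬z3) forces z3 = False.
This assignment satisfies each clause.

z1 ↦ False, z2 ↦ True, z3 ↦ False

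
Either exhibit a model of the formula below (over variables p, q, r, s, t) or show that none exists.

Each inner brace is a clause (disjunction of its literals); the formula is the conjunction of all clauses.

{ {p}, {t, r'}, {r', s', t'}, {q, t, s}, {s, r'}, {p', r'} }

Unit clause (p) forces p = 1.
Unit clause (r') forces r = 0.
Case q = 1:
Every clause is now satisfied; s, t are unconstrained.

p=1,  q=1,  r=0,  s=1,  t=1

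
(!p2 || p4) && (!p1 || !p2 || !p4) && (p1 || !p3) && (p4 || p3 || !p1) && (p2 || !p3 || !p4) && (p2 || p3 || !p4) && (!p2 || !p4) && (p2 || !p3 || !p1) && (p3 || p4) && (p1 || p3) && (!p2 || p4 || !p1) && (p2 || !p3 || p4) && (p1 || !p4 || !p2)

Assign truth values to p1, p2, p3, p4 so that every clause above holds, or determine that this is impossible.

UNSATISFIABLE

Try p2 = false.
Try p1 = true.
The clause (!p3) is unit, so p3 = false.
The clause (p4) is unit, so p4 = true.
That conflicts with the unit clause (!p4).
That branch fails; take p1 = false instead.
The clause (!p3) is unit, so p3 = false.
That conflicts with the unit clause (p3).
Neither p1 = true nor p1 = false works.
That branch fails; take p2 = true instead.
The clause (p4) is unit, so p4 = true.
That conflicts with the unit clause (!p4).
Neither p2 = true nor p2 = false works.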